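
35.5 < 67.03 True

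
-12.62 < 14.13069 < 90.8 True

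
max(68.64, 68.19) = 68.64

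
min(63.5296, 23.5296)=23.5296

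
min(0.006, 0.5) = 0.006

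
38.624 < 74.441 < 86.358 True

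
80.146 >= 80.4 False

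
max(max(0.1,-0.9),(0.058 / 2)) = 0.1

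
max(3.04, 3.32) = 3.32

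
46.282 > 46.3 False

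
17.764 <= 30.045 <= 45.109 True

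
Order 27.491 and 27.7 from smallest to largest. 27.491,27.7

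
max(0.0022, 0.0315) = 0.0315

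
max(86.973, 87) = 87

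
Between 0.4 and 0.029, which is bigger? 0.4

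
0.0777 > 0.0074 True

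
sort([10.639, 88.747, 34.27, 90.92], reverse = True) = [90.92, 88.747, 34.27, 10.639]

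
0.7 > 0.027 True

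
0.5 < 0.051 False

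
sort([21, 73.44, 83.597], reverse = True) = [83.597, 73.44, 21]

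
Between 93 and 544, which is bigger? 544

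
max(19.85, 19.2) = 19.85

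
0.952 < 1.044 True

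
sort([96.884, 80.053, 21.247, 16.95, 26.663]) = [16.95, 21.247, 26.663, 80.053, 96.884]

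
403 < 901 True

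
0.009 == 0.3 False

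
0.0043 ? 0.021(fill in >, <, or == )<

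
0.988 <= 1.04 True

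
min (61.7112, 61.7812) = 61.7112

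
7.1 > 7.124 False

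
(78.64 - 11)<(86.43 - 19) False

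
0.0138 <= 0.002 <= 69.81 False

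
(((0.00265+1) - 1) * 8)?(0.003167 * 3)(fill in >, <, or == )>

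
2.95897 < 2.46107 False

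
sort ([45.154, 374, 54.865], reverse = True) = [374, 54.865, 45.154]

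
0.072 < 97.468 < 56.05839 False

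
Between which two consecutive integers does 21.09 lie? 21 and 22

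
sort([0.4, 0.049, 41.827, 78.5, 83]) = [0.049, 0.4, 41.827, 78.5, 83]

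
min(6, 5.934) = 5.934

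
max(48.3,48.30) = 48.30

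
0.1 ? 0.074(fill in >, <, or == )>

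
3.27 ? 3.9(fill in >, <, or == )<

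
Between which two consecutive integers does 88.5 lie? 88 and 89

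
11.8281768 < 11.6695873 False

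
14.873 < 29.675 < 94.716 True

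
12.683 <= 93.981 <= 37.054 False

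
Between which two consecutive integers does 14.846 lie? 14 and 15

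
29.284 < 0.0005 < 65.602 False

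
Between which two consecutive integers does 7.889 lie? 7 and 8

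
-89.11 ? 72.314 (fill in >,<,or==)<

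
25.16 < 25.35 True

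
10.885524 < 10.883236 False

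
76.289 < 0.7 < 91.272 False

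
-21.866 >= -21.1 False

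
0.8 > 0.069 True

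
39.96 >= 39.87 True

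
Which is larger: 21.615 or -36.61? 21.615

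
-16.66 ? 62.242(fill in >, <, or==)<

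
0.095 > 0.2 False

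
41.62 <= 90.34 True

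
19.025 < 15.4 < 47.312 False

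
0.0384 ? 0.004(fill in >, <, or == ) >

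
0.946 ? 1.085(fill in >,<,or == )<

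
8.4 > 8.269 True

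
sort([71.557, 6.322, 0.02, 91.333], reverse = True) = [91.333, 71.557, 6.322, 0.02]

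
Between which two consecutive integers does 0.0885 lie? 0 and 1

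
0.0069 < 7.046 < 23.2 True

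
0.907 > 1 False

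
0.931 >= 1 False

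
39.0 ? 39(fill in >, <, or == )==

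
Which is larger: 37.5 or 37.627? 37.627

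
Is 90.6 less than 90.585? No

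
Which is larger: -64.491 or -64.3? -64.3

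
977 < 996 True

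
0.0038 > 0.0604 False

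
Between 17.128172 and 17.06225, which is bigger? 17.128172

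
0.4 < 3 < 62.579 True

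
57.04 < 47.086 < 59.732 False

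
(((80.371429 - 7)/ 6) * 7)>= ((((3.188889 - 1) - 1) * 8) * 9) False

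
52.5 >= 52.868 False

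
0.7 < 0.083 False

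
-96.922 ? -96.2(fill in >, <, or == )<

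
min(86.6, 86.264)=86.264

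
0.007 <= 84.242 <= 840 True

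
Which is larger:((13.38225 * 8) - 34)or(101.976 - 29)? ((13.38225 * 8) - 34)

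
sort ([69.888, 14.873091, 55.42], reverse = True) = [69.888, 55.42, 14.873091]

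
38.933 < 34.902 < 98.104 False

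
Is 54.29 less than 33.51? No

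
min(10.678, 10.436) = 10.436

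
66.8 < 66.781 False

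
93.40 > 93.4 False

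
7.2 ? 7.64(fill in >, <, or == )<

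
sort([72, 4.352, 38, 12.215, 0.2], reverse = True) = [72, 38, 12.215, 4.352, 0.2]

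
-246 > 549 False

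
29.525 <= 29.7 True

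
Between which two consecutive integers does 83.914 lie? 83 and 84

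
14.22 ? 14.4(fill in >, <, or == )<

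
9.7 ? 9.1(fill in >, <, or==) >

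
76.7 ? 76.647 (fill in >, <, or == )>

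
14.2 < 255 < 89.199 False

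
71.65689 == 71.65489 False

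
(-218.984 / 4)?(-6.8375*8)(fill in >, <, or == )<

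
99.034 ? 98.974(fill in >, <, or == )>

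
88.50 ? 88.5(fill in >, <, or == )==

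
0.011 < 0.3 True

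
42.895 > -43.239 True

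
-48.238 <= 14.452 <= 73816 True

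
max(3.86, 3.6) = 3.86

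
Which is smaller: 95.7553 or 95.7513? 95.7513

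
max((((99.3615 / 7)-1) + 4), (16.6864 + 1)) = 17.6864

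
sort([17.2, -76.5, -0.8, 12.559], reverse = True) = [17.2, 12.559, -0.8, -76.5]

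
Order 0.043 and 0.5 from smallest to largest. 0.043, 0.5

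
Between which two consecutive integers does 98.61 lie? 98 and 99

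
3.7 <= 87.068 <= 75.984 False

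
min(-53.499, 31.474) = -53.499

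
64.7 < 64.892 True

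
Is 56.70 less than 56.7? No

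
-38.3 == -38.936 False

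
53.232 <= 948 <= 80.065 False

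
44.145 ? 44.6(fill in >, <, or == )<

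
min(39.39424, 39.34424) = 39.34424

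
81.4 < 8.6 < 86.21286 False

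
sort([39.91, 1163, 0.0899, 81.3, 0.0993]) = [0.0899, 0.0993, 39.91, 81.3, 1163]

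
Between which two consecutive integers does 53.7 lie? 53 and 54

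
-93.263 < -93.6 False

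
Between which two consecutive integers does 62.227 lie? 62 and 63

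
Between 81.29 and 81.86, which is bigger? 81.86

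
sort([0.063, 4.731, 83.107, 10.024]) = [0.063, 4.731, 10.024, 83.107]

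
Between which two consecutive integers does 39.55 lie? 39 and 40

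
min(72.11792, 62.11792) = 62.11792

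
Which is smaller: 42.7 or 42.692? 42.692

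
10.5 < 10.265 False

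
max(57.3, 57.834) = 57.834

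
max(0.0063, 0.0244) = 0.0244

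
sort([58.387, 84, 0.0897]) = [0.0897, 58.387, 84]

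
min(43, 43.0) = 43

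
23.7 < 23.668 False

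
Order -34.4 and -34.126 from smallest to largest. -34.4,-34.126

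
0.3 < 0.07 False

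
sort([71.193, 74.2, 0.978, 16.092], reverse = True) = [74.2, 71.193, 16.092, 0.978]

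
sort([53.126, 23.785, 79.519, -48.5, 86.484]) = [-48.5, 23.785, 53.126, 79.519, 86.484]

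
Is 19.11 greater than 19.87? No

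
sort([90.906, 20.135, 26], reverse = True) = [90.906, 26, 20.135]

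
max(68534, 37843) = 68534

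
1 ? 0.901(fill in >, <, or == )>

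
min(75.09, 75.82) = 75.09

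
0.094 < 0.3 True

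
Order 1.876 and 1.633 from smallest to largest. 1.633, 1.876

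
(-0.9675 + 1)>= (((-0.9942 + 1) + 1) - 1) True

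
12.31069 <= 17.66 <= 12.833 False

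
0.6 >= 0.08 True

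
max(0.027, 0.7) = 0.7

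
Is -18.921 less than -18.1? Yes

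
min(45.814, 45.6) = 45.6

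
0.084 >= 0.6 False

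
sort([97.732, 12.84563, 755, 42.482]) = [12.84563, 42.482, 97.732, 755]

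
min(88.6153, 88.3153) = 88.3153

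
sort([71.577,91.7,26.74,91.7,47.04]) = [26.74,47.04,71.577,91.7,91.7]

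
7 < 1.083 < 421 False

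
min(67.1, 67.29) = 67.1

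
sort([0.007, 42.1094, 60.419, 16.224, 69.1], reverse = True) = [69.1, 60.419, 42.1094, 16.224, 0.007]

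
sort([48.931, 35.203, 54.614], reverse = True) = [54.614, 48.931, 35.203]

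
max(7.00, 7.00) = 7.00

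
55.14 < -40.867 False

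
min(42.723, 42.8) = 42.723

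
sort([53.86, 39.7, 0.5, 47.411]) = [0.5, 39.7, 47.411, 53.86]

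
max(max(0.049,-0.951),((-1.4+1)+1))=0.6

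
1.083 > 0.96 True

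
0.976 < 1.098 True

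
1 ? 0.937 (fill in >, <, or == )>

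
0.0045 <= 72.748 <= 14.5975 False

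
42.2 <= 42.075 False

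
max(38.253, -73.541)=38.253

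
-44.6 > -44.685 True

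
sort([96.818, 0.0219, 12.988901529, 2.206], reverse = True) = [96.818, 12.988901529, 2.206, 0.0219]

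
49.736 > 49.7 True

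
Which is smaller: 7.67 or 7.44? 7.44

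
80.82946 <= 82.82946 True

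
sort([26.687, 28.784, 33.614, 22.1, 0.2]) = [0.2, 22.1, 26.687, 28.784, 33.614]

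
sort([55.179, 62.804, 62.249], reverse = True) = [62.804, 62.249, 55.179]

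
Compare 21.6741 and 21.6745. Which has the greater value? 21.6745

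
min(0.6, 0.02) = 0.02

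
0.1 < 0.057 False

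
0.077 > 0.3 False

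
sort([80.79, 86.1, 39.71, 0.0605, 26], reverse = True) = [86.1, 80.79, 39.71, 26, 0.0605]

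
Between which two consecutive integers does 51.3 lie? 51 and 52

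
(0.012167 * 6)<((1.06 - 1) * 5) True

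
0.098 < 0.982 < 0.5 False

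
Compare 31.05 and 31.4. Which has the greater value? 31.4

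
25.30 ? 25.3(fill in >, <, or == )==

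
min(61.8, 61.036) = 61.036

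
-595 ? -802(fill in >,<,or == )>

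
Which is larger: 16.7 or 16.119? 16.7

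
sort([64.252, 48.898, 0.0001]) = [0.0001, 48.898, 64.252]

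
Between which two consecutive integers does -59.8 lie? -60 and -59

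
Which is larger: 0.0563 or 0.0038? 0.0563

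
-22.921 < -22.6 True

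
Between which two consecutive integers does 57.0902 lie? 57 and 58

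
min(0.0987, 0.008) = 0.008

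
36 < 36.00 False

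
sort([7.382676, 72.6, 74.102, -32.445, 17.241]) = [-32.445, 7.382676, 17.241, 72.6, 74.102]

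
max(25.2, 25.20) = 25.20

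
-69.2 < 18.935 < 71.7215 True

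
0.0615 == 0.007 False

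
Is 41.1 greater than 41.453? No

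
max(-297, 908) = 908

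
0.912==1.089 False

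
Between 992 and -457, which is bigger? 992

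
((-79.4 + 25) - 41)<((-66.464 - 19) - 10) False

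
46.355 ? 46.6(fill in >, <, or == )<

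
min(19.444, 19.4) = 19.4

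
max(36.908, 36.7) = 36.908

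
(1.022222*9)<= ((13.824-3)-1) True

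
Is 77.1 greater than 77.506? No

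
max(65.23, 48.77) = 65.23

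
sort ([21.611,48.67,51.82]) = [21.611,48.67,51.82]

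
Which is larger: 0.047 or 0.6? 0.6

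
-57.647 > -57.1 False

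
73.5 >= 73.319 True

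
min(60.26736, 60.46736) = 60.26736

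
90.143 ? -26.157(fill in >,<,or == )>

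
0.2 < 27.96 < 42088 True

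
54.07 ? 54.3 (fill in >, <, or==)<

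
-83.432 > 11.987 False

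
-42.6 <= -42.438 True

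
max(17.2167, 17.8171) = 17.8171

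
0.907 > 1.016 False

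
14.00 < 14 False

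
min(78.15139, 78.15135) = 78.15135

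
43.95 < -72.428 False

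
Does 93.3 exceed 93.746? No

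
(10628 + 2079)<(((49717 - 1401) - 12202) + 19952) True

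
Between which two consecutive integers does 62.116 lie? 62 and 63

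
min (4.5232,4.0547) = 4.0547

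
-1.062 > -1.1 True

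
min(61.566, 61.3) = 61.3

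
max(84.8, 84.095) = 84.8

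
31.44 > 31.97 False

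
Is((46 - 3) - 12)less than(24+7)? No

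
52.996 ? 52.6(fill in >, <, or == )>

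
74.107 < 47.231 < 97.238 False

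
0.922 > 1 False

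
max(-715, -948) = -715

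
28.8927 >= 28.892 True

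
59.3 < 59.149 False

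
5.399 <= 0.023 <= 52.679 False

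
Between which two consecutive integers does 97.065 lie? 97 and 98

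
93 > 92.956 True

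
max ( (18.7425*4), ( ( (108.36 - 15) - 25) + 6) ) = 74.97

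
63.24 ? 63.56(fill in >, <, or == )<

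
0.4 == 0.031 False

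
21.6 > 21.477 True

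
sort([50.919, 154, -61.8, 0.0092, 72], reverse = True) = [154, 72, 50.919, 0.0092, -61.8]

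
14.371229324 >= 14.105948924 True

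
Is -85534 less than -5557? Yes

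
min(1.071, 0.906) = 0.906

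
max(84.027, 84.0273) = 84.0273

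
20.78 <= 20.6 False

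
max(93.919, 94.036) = 94.036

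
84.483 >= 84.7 False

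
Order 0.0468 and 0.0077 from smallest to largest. 0.0077, 0.0468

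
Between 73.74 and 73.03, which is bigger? 73.74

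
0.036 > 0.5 False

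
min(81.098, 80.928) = 80.928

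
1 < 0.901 False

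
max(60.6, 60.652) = 60.652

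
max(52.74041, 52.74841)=52.74841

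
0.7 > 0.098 True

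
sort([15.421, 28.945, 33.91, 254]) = [15.421, 28.945, 33.91, 254]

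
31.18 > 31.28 False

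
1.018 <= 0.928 False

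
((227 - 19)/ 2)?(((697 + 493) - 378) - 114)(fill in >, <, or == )<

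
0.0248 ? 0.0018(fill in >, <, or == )>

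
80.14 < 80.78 True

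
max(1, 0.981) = 1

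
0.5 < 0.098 False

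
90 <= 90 True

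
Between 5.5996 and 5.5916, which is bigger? 5.5996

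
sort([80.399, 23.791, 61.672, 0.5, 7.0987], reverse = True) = [80.399, 61.672, 23.791, 7.0987, 0.5]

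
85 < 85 False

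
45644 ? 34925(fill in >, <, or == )>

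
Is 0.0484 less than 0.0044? No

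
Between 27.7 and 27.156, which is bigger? 27.7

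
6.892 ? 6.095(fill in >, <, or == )>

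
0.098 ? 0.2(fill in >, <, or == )<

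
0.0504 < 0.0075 False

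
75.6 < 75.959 True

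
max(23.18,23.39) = 23.39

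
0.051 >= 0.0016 True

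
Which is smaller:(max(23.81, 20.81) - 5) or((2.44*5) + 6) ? ((2.44*5) + 6)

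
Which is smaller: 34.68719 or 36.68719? 34.68719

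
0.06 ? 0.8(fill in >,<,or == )<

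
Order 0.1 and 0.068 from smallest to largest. 0.068, 0.1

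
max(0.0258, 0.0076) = 0.0258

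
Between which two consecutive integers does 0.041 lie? 0 and 1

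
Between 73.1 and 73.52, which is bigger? 73.52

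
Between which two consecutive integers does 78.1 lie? 78 and 79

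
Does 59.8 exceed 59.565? Yes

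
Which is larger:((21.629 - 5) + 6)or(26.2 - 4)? ((21.629 - 5) + 6)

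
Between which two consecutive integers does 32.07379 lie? 32 and 33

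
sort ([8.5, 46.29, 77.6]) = [8.5, 46.29, 77.6]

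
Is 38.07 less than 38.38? Yes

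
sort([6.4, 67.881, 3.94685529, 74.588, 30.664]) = [3.94685529, 6.4, 30.664, 67.881, 74.588]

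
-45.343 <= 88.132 True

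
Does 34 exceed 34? No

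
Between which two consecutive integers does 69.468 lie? 69 and 70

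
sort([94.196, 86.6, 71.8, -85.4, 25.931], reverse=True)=[94.196, 86.6, 71.8, 25.931, -85.4]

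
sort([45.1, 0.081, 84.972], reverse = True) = [84.972, 45.1, 0.081]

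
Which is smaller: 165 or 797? 165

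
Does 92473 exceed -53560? Yes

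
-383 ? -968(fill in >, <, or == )>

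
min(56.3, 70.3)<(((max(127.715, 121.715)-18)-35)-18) True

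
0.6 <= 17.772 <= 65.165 True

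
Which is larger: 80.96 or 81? 81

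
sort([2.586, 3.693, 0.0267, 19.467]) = [0.0267, 2.586, 3.693, 19.467]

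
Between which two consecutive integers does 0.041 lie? 0 and 1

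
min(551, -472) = -472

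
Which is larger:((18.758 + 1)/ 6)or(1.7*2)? (1.7*2)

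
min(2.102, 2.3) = 2.102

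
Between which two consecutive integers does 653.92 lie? 653 and 654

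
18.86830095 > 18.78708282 True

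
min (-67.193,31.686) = -67.193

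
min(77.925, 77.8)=77.8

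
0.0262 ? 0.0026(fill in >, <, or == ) >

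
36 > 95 False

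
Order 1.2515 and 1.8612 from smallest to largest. 1.2515, 1.8612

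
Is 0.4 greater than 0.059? Yes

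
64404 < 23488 False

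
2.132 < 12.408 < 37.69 True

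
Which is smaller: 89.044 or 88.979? 88.979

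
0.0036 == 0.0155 False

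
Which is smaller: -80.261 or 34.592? -80.261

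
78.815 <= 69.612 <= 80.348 False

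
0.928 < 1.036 True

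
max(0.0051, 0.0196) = 0.0196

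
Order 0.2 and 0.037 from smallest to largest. 0.037,0.2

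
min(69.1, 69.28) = 69.1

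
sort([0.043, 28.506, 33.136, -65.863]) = [-65.863, 0.043, 28.506, 33.136]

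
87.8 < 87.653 False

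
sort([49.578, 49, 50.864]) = [49, 49.578, 50.864]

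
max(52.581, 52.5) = 52.581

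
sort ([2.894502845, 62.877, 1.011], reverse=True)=[62.877, 2.894502845, 1.011]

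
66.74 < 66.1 False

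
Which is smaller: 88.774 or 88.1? 88.1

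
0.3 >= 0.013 True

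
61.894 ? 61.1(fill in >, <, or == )>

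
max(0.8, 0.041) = 0.8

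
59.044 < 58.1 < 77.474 False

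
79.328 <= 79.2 False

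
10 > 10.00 False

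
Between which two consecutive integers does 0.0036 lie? 0 and 1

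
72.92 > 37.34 True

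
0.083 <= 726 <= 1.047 False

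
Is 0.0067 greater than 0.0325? No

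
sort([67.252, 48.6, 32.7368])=[32.7368, 48.6, 67.252]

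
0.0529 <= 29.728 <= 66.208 True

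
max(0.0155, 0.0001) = 0.0155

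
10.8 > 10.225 True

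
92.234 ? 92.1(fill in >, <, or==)>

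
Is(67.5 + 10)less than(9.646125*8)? No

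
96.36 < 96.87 True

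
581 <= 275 False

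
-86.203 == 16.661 False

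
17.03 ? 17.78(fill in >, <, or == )<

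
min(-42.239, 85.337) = -42.239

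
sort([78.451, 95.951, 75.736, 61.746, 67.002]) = [61.746, 67.002, 75.736, 78.451, 95.951]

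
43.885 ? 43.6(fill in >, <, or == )>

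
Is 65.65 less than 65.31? No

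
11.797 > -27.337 True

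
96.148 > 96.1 True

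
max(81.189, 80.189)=81.189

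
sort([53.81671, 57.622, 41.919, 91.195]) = [41.919, 53.81671, 57.622, 91.195]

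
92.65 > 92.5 True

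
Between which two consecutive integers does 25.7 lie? 25 and 26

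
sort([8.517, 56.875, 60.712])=[8.517, 56.875, 60.712]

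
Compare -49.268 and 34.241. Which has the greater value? 34.241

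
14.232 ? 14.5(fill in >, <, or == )<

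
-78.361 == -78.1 False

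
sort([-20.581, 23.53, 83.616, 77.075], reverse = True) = [83.616, 77.075, 23.53, -20.581]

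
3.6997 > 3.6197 True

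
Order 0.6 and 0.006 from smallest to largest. 0.006, 0.6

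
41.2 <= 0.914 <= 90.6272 False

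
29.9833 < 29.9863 True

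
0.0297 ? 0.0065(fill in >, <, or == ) >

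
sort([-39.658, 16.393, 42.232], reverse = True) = [42.232, 16.393, -39.658]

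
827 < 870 True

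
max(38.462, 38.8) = 38.8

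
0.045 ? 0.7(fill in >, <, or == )<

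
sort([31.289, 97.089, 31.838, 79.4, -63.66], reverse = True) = [97.089, 79.4, 31.838, 31.289, -63.66]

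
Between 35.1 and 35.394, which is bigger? 35.394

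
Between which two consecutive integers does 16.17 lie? 16 and 17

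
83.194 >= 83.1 True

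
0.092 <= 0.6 True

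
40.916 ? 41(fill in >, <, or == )<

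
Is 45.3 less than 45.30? No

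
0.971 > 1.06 False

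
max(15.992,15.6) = 15.992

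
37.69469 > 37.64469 True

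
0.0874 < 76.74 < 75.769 False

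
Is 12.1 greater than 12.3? No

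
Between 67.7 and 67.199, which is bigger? 67.7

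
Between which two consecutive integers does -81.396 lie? -82 and -81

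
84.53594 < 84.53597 True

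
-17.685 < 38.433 True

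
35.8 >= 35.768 True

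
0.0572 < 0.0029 False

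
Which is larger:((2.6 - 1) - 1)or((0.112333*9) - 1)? ((2.6 - 1) - 1)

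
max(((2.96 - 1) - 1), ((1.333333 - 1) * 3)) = 0.999999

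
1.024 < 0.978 False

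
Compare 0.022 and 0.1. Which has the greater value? 0.1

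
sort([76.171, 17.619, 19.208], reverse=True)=[76.171, 19.208, 17.619]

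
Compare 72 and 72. They are equal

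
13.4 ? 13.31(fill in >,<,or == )>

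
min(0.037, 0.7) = 0.037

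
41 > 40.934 True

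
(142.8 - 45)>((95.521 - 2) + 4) True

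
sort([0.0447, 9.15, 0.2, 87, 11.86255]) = [0.0447, 0.2, 9.15, 11.86255, 87]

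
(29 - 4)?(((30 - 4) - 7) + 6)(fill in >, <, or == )==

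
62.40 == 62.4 True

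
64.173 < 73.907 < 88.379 True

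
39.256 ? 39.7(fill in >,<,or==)<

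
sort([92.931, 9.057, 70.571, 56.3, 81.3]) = [9.057, 56.3, 70.571, 81.3, 92.931]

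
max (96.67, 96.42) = 96.67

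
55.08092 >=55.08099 False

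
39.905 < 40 True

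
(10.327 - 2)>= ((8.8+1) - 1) False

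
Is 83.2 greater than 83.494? No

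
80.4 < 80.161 False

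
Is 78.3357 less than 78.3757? Yes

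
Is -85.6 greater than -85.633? Yes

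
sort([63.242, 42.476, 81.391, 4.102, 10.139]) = [4.102, 10.139, 42.476, 63.242, 81.391]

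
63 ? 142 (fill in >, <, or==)<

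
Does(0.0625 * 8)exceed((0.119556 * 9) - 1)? Yes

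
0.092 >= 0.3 False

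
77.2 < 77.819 True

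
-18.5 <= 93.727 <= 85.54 False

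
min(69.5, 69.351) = 69.351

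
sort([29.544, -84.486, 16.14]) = [-84.486, 16.14, 29.544]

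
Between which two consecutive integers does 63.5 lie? 63 and 64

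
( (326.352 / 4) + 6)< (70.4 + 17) False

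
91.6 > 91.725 False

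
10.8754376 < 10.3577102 False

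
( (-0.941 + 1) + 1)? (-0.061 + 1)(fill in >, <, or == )>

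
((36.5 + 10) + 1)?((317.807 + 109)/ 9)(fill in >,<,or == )>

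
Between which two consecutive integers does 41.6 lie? 41 and 42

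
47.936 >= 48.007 False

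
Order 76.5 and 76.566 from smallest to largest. 76.5, 76.566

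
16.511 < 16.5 False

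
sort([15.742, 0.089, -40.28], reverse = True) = [15.742, 0.089, -40.28]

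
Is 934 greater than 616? Yes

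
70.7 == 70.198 False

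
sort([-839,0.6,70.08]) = [-839,0.6,70.08]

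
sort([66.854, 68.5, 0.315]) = [0.315, 66.854, 68.5]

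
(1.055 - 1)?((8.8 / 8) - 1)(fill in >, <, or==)<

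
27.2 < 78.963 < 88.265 True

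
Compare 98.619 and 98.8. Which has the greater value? 98.8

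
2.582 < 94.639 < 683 True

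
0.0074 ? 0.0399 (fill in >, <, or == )<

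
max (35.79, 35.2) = 35.79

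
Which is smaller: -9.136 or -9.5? -9.5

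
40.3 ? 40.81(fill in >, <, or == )<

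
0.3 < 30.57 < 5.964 False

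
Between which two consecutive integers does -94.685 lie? -95 and -94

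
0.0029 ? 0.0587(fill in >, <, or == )<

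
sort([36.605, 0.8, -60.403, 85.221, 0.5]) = [-60.403, 0.5, 0.8, 36.605, 85.221]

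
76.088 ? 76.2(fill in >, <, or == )<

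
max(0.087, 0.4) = 0.4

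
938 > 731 True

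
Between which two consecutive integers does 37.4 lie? 37 and 38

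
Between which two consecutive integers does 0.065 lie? 0 and 1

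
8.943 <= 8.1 False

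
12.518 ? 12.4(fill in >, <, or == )>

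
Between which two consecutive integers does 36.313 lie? 36 and 37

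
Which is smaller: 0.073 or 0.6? 0.073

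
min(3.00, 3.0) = 3.00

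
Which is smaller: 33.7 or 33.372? 33.372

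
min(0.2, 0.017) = 0.017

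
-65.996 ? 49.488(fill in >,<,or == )<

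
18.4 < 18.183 False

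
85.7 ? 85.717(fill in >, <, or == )<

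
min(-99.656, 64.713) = -99.656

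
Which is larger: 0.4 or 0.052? 0.4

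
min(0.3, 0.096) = 0.096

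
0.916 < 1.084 True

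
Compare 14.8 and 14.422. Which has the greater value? 14.8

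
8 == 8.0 True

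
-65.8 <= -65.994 False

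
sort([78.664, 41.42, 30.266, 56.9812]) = [30.266, 41.42, 56.9812, 78.664]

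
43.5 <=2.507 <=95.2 False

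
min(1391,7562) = 1391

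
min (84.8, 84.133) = 84.133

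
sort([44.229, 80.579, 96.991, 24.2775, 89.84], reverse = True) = [96.991, 89.84, 80.579, 44.229, 24.2775]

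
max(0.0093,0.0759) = 0.0759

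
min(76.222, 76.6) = 76.222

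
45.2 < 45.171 False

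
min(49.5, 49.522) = 49.5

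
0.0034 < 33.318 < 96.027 True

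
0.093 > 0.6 False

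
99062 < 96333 False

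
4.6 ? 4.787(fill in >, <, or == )<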